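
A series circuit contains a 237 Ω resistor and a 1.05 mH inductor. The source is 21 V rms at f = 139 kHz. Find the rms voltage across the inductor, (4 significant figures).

20.33 V

ω = 2πf = 873400 rad/s
X_L = ωL = 917.0 Ω
Z = 237.0 + j917.0 Ω
|Z| = √(237.0² + 917.0²) = 947.2 Ω
I = V/|Z| = 22.17 mA
V_L = I·|Z_L| = 0.02217 × 917.0 = 20.33 V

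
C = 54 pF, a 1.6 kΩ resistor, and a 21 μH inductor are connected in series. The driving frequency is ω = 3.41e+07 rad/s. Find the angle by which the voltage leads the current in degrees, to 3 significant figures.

6.17°

X_L = ωL = 716 Ω
X_C = 1/(ωC) = 543 Ω
Net reactance X = X_L − X_C = 173 Ω
Z = 1600 + j173 Ω
|Z| = √(1600² + 173²) = 1610 Ω
∠Z = arctan(173/1600) = 6.17°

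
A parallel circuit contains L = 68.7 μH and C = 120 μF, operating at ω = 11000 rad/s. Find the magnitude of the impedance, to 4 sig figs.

305.2 Ω

X_L = ωL = 0.7557 Ω
X_C = 1/(ωC) = 0.7576 Ω
Parallel: admittances add. Y = 1/(jωL) + jωC
Y = (0 − j0.003276) S
|Y| = 0.003276 S → |Z| = 1/|Y| = 305.2 Ω, ∠Z = −∠Y = 90.00°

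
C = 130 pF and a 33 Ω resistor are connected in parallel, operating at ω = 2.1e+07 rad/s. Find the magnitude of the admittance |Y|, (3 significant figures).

30.4 mS

X_C = 1/(ωC) = 366 Ω
Parallel: admittances add. Y = 1/R + jωC
Y = (0.0303 + j0.00273) S
|Y| = 0.0304 S → |Z| = 1/|Y| = 32.9 Ω, ∠Z = −∠Y = -5.15°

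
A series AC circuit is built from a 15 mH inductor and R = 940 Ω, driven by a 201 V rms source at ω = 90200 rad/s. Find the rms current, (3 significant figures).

122 mA

X_L = ωL = 1350 Ω
Z = 940 + j1350 Ω
|Z| = √(940² + 1350²) = 1650 Ω
I = V/|Z| = 201/1650 = 122 mA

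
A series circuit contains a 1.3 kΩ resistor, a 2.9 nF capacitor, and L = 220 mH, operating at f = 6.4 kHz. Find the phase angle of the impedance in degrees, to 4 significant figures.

11.80°

ω = 2πf = 40210 rad/s
X_L = ωL = 8847 Ω
X_C = 1/(ωC) = 8575 Ω
Net reactance X = X_L − X_C = 271.6 Ω
Z = 1300 + j271.6 Ω
|Z| = √(1300² + 271.6²) = 1328 Ω
∠Z = arctan(271.6/1300) = 11.80°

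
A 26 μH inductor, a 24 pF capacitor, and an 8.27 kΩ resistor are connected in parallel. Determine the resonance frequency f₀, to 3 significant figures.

ω₀ = 1/√(LC) = 1/√(2.6e-05 × 2.4e-11) = 4.003e+07 rad/s
f₀ = ω₀/(2π) = 6.37 MHz

6.37 MHz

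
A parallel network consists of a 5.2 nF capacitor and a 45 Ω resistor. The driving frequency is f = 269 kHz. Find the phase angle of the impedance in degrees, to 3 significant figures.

-21.6°

ω = 2πf = 1.69e+06 rad/s
X_C = 1/(ωC) = 114 Ω
Parallel: admittances add. Y = 1/R + jωC
Y = (0.0222 + j0.00879) S
|Y| = 0.0239 S → |Z| = 1/|Y| = 41.8 Ω, ∠Z = −∠Y = -21.6°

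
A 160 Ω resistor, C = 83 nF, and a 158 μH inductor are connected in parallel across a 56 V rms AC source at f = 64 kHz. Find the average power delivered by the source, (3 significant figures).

ω = 2πf = 402100 rad/s
X_L = ωL = 63.5 Ω
X_C = 1/(ωC) = 30.0 Ω
Parallel: admittances add. Y = 1/R + 1/(jωL) + jωC
Y = (0.00625 + j0.0176) S
|Y| = 0.0187 S → |Z| = 1/|Y| = 53.4 Ω, ∠Z = −∠Y = -70.5°
I = V/|Z| = 1.05 A
P = VI cos φ = 56 × 1.05 × cos(-70.5°) = 19.6 W

19.6 W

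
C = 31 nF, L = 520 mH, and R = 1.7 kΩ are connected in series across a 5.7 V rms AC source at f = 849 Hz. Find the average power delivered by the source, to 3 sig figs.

ω = 2πf = 5334 rad/s
X_L = ωL = 2770 Ω
X_C = 1/(ωC) = 6050 Ω
Net reactance X = X_L − X_C = -3270 Ω
Z = 1700 − j3270 Ω
|Z| = √(1700² + 3270²) = 3690 Ω
∠Z = arctan(-3270/1700) = -62.6°
I = V/|Z| = 1.55 mA
P = VI cos φ = 5.7 × 0.00155 × cos(-62.6°) = 4.06 mW

4.06 mW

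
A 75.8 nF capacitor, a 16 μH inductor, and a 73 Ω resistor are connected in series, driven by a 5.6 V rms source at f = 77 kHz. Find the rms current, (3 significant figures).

74.1 mA

ω = 2πf = 483800 rad/s
X_L = ωL = 7.74 Ω
X_C = 1/(ωC) = 27.3 Ω
Net reactance X = X_L − X_C = -19.5 Ω
Z = 73.0 − j19.5 Ω
|Z| = √(73.0² + 19.5²) = 75.6 Ω
I = V/|Z| = 5.6/75.6 = 74.1 mA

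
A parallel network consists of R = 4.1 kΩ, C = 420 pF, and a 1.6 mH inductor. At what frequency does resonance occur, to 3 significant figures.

194 kHz

ω₀ = 1/√(LC) = 1/√(0.0016 × 4.2e-10) = 1.22e+06 rad/s
f₀ = ω₀/(2π) = 194 kHz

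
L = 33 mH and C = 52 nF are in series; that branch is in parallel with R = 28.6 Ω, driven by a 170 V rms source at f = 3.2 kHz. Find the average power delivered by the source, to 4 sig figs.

1.010 kW

ω = 2πf = 20110 rad/s
X_L = ωL = 663.5 Ω
X_C = 1/(ωC) = 956.5 Ω
Branch 1: Z₁ = R = 28.60 Ω
Branch 2 (series LC): Z₂ = j(X_L − X_C) = −j293.0 Ω
Parallel: Z = Z₁Z₂/(Z₁+Z₂), |Z| = 28.46 Ω, ∠Z = -5.576°
I = V/|Z| = 5.972 A
P = VI cos φ = 170 × 5.972 × cos(-5.576°) = 1.010 kW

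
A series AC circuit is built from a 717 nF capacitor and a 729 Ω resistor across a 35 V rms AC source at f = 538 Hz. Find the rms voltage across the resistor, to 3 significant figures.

30.5 V

ω = 2πf = 3380 rad/s
X_C = 1/(ωC) = 413 Ω
Z = 729 − j413 Ω
|Z| = √(729² + 413²) = 838 Ω
I = V/|Z| = 41.8 mA
V_R = I·|Z_R| = 0.0418 × 729 = 30.5 V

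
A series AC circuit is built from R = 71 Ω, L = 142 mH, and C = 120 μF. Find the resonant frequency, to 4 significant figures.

ω₀ = 1/√(LC) = 1/√(0.142 × 0.00012) = 242.3 rad/s
f₀ = ω₀/(2π) = 38.56 Hz

38.56 Hz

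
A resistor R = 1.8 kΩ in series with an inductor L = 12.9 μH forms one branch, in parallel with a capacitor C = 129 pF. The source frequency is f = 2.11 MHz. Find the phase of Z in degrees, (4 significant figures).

-71.63°

ω = 2πf = 1.326e+07 rad/s
X_L = ωL = 171.0 Ω
X_C = 1/(ωC) = 584.7 Ω
Branch 1 (R+jX_L): Z₁ = 1800 + j171.0 Ω, |Z₁| = 1808 Ω
Branch 2 (−jX_C): Z₂ = −j584.7 Ω
Parallel: Z = Z₁Z₂/(Z₁+Z₂), |Z| = 572.4 Ω, ∠Z = -71.63°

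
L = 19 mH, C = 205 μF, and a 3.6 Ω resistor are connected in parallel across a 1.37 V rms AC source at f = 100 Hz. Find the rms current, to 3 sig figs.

ω = 2πf = 628.3 rad/s
X_L = ωL = 11.9 Ω
X_C = 1/(ωC) = 7.76 Ω
Parallel: admittances add. Y = 1/R + 1/(jωL) + jωC
Y = (0.278 + j0.0450) S
|Y| = 0.281 S → |Z| = 1/|Y| = 3.55 Ω, ∠Z = −∠Y = -9.21°
I = V/|Z| = 1.37/3.55 = 386 mA

386 mA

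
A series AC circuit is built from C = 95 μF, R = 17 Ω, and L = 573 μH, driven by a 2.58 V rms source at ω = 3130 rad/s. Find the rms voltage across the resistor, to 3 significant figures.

2.57 V

X_L = ωL = 1.79 Ω
X_C = 1/(ωC) = 3.36 Ω
Net reactance X = X_L − X_C = -1.57 Ω
Z = 17.0 − j1.57 Ω
|Z| = √(17.0² + 1.57²) = 17.1 Ω
I = V/|Z| = 151 mA
V_R = I·|Z_R| = 0.151 × 17.0 = 2.57 V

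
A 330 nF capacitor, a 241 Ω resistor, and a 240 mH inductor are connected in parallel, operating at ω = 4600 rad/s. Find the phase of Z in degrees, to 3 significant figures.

X_L = ωL = 1100 Ω
X_C = 1/(ωC) = 659 Ω
Parallel: admittances add. Y = 1/R + 1/(jωL) + jωC
Y = (0.00415 + j0.000612) S
|Y| = 0.00419 S → |Z| = 1/|Y| = 238 Ω, ∠Z = −∠Y = -8.39°

-8.39°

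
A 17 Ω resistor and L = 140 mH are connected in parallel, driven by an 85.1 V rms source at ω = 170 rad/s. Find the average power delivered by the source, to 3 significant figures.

X_L = ωL = 23.8 Ω
Parallel: admittances add. Y = 1/R + 1/(jωL)
Y = (0.0588 − j0.0420) S
|Y| = 0.0723 S → |Z| = 1/|Y| = 13.8 Ω, ∠Z = −∠Y = 35.5°
I = V/|Z| = 6.15 A
P = VI cos φ = 85.1 × 6.15 × cos(35.5°) = 426 W

426 W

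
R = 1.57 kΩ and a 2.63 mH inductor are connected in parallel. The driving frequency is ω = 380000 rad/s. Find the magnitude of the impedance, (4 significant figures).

843.1 Ω

X_L = ωL = 999.4 Ω
Parallel: admittances add. Y = 1/R + 1/(jωL)
Y = (0.0006369 − j0.001001) S
|Y| = 0.001186 S → |Z| = 1/|Y| = 843.1 Ω, ∠Z = −∠Y = 57.52°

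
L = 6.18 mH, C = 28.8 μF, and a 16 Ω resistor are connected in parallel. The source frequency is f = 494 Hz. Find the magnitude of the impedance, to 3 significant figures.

13.7 Ω

ω = 2πf = 3104 rad/s
X_L = ωL = 19.2 Ω
X_C = 1/(ωC) = 11.2 Ω
Parallel: admittances add. Y = 1/R + 1/(jωL) + jωC
Y = (0.0625 + j0.0373) S
|Y| = 0.0728 S → |Z| = 1/|Y| = 13.7 Ω, ∠Z = −∠Y = -30.8°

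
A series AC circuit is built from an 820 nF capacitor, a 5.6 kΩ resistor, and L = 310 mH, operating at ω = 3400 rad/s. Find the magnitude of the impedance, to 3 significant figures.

X_L = ωL = 1050 Ω
X_C = 1/(ωC) = 359 Ω
Net reactance X = X_L − X_C = 695 Ω
Z = 5600 + j695 Ω
|Z| = √(5600² + 695²) = 5640 Ω

5640 Ω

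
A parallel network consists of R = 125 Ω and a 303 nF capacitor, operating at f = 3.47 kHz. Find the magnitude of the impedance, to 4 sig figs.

96.38 Ω

ω = 2πf = 21800 rad/s
X_C = 1/(ωC) = 151.4 Ω
Parallel: admittances add. Y = 1/R + jωC
Y = (0.008000 + j0.006606) S
|Y| = 0.01038 S → |Z| = 1/|Y| = 96.38 Ω, ∠Z = −∠Y = -39.55°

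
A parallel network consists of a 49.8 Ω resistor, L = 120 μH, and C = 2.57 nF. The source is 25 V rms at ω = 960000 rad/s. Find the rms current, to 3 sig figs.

X_L = ωL = 115 Ω
X_C = 1/(ωC) = 405 Ω
Parallel: admittances add. Y = 1/R + 1/(jωL) + jωC
Y = (0.0201 − j0.00621) S
|Y| = 0.0210 S → |Z| = 1/|Y| = 47.6 Ω, ∠Z = −∠Y = 17.2°
I = V/|Z| = 25/47.6 = 525 mA

525 mA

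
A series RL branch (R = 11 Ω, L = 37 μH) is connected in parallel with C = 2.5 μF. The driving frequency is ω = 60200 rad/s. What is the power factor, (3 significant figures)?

X_L = ωL = 2.23 Ω
X_C = 1/(ωC) = 6.64 Ω
Branch 1 (R+jX_L): Z₁ = 11.0 + j2.23 Ω, |Z₁| = 11.2 Ω
Branch 2 (−jX_C): Z₂ = −j6.64 Ω
Parallel: Z = Z₁Z₂/(Z₁+Z₂), |Z| = 6.29 Ω, ∠Z = -56.7°
cos φ = cos(-56.7°) = 0.549

0.549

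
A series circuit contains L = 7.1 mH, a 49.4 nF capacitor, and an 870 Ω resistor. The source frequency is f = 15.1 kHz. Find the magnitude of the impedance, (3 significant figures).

ω = 2πf = 94880 rad/s
X_L = ωL = 674 Ω
X_C = 1/(ωC) = 213 Ω
Net reactance X = X_L − X_C = 460 Ω
Z = 870 + j460 Ω
|Z| = √(870² + 460²) = 984 Ω

984 Ω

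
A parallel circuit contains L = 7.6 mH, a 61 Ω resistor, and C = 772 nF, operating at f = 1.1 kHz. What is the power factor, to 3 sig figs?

ω = 2πf = 6912 rad/s
X_L = ωL = 52.5 Ω
X_C = 1/(ωC) = 187 Ω
Parallel: admittances add. Y = 1/R + 1/(jωL) + jωC
Y = (0.0164 − j0.0137) S
|Y| = 0.0214 S → |Z| = 1/|Y| = 46.8 Ω, ∠Z = −∠Y = 39.9°
cos φ = cos(39.9°) = 0.767

0.767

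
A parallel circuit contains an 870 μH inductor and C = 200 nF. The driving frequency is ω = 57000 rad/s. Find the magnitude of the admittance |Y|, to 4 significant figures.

8.765 mS

X_L = ωL = 49.59 Ω
X_C = 1/(ωC) = 87.72 Ω
Parallel: admittances add. Y = 1/(jωL) + jωC
Y = (0 − j0.008765) S
|Y| = 0.008765 S → |Z| = 1/|Y| = 114.1 Ω, ∠Z = −∠Y = 90.00°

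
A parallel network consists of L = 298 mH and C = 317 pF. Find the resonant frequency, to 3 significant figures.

16.4 kHz

ω₀ = 1/√(LC) = 1/√(0.298 × 3.17e-10) = 102900 rad/s
f₀ = ω₀/(2π) = 16.4 kHz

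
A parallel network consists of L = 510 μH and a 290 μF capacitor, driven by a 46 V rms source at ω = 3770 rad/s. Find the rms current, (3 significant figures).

X_L = ωL = 1.92 Ω
X_C = 1/(ωC) = 0.915 Ω
Parallel: admittances add. Y = 1/(jωL) + jωC
Y = (0 + j0.573) S
|Y| = 0.573 S → |Z| = 1/|Y| = 1.74 Ω, ∠Z = −∠Y = -90.0°
I = V/|Z| = 46/1.74 = 26.4 A

26.4 A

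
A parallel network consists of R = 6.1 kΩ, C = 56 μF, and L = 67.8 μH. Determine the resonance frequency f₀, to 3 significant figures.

2.58 kHz

ω₀ = 1/√(LC) = 1/√(6.78e-05 × 5.6e-05) = 16230 rad/s
f₀ = ω₀/(2π) = 2.58 kHz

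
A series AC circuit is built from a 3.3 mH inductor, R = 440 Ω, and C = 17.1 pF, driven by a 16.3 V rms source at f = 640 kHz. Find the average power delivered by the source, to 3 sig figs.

64.5 mW

ω = 2πf = 4.021e+06 rad/s
X_L = ωL = 13300 Ω
X_C = 1/(ωC) = 14500 Ω
Net reactance X = X_L − X_C = -1270 Ω
Z = 440 − j1270 Ω
|Z| = √(440² + 1270²) = 1350 Ω
∠Z = arctan(-1270/440) = -70.9°
I = V/|Z| = 12.1 mA
P = VI cos φ = 16.3 × 0.0121 × cos(-70.9°) = 64.5 mW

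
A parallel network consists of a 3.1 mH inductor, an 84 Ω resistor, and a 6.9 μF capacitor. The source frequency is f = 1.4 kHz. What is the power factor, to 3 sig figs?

0.444

ω = 2πf = 8796 rad/s
X_L = ωL = 27.3 Ω
X_C = 1/(ωC) = 16.5 Ω
Parallel: admittances add. Y = 1/R + 1/(jωL) + jωC
Y = (0.0119 + j0.0240) S
|Y| = 0.0268 S → |Z| = 1/|Y| = 37.3 Ω, ∠Z = −∠Y = -63.6°
cos φ = cos(-63.6°) = 0.444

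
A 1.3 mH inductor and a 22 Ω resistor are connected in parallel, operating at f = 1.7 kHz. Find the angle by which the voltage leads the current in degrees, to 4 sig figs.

57.74°

ω = 2πf = 10680 rad/s
X_L = ωL = 13.89 Ω
Parallel: admittances add. Y = 1/R + 1/(jωL)
Y = (0.04545 − j0.07202) S
|Y| = 0.08516 S → |Z| = 1/|Y| = 11.74 Ω, ∠Z = −∠Y = 57.74°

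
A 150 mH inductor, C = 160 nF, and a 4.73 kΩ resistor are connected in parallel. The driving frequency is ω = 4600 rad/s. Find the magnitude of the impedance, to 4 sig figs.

1344 Ω

X_L = ωL = 690.0 Ω
X_C = 1/(ωC) = 1359 Ω
Parallel: admittances add. Y = 1/R + 1/(jωL) + jωC
Y = (0.0002114 − j0.0007133) S
|Y| = 0.0007439 S → |Z| = 1/|Y| = 1344 Ω, ∠Z = −∠Y = 73.49°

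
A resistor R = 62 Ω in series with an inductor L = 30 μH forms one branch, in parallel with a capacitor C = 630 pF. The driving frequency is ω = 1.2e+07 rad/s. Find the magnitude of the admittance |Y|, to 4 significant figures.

4.884 mS

X_L = ωL = 360.0 Ω
X_C = 1/(ωC) = 132.3 Ω
Branch 1 (R+jX_L): Z₁ = 62.00 + j360.0 Ω, |Z₁| = 365.3 Ω
Branch 2 (−jX_C): Z₂ = −j132.3 Ω
Parallel: Z = Z₁Z₂/(Z₁+Z₂), |Z| = 204.7 Ω, ∠Z = -84.54°
|Y| = 1/|Z| = 4.884 mS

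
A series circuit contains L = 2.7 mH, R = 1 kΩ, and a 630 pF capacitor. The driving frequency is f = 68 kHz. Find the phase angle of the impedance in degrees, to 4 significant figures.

-68.67°

ω = 2πf = 427300 rad/s
X_L = ωL = 1154 Ω
X_C = 1/(ωC) = 3715 Ω
Net reactance X = X_L − X_C = -2562 Ω
Z = 1000 − j2562 Ω
|Z| = √(1000² + 2562²) = 2750 Ω
∠Z = arctan(-2562/1000) = -68.67°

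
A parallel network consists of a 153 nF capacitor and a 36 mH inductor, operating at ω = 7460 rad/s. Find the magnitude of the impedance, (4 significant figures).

387.3 Ω

X_L = ωL = 268.6 Ω
X_C = 1/(ωC) = 876.1 Ω
Parallel: admittances add. Y = 1/(jωL) + jωC
Y = (0 − j0.002582) S
|Y| = 0.002582 S → |Z| = 1/|Y| = 387.3 Ω, ∠Z = −∠Y = 90.00°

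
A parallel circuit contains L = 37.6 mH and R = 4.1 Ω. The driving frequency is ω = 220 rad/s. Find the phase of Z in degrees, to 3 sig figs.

26.4°

X_L = ωL = 8.27 Ω
Parallel: admittances add. Y = 1/R + 1/(jωL)
Y = (0.244 − j0.121) S
|Y| = 0.272 S → |Z| = 1/|Y| = 3.67 Ω, ∠Z = −∠Y = 26.4°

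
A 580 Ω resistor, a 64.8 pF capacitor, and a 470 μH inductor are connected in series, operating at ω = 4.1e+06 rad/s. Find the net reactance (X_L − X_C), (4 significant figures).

-1837 Ω

X_L = ωL = 1927 Ω
X_C = 1/(ωC) = 3764 Ω
X = 1927 − 3764 = -1837 Ω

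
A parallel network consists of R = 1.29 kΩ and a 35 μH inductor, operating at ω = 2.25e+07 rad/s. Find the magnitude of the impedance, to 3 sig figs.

X_L = ωL = 787 Ω
Parallel: admittances add. Y = 1/R + 1/(jωL)
Y = (0.000775 − j0.00127) S
|Y| = 0.00149 S → |Z| = 1/|Y| = 672 Ω, ∠Z = −∠Y = 58.6°

672 Ω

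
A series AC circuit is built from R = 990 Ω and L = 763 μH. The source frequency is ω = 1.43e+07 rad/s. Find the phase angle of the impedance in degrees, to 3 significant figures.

84.8°

X_L = ωL = 10900 Ω
Z = 990 + j10900 Ω
|Z| = √(990² + 10900²) = 11000 Ω
∠Z = arctan(10900/990) = 84.8°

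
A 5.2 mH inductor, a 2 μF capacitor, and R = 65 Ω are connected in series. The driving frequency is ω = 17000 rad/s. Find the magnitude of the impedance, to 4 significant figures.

87.78 Ω

X_L = ωL = 88.40 Ω
X_C = 1/(ωC) = 29.41 Ω
Net reactance X = X_L − X_C = 58.99 Ω
Z = 65.00 + j58.99 Ω
|Z| = √(65.00² + 58.99²) = 87.78 Ω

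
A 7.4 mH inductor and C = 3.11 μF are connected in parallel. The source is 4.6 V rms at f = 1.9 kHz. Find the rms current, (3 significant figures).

119 mA

ω = 2πf = 11940 rad/s
X_L = ωL = 88.3 Ω
X_C = 1/(ωC) = 26.9 Ω
Parallel: admittances add. Y = 1/(jωL) + jωC
Y = (0 + j0.0258) S
|Y| = 0.0258 S → |Z| = 1/|Y| = 38.7 Ω, ∠Z = −∠Y = -90.0°
I = V/|Z| = 4.6/38.7 = 119 mA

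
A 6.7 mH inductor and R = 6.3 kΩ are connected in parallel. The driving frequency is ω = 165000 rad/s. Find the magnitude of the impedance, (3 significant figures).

X_L = ωL = 1110 Ω
Parallel: admittances add. Y = 1/R + 1/(jωL)
Y = (0.000159 − j0.000905) S
|Y| = 0.000918 S → |Z| = 1/|Y| = 1090 Ω, ∠Z = −∠Y = 80.0°

1090 Ω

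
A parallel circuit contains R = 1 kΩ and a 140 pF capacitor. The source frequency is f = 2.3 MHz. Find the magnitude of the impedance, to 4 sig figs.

443.1 Ω

ω = 2πf = 1.445e+07 rad/s
X_C = 1/(ωC) = 494.3 Ω
Parallel: admittances add. Y = 1/R + jωC
Y = (0.001000 + j0.002023) S
|Y| = 0.002257 S → |Z| = 1/|Y| = 443.1 Ω, ∠Z = −∠Y = -63.70°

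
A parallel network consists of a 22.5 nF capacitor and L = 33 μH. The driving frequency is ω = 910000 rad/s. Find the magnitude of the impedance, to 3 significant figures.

X_L = ωL = 30.0 Ω
X_C = 1/(ωC) = 48.8 Ω
Parallel: admittances add. Y = 1/(jωL) + jωC
Y = (0 − j0.0128) S
|Y| = 0.0128 S → |Z| = 1/|Y| = 78.0 Ω, ∠Z = −∠Y = 90.0°

78.0 Ω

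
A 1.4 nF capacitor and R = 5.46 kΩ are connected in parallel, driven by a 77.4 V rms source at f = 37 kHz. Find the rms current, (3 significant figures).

28.9 mA

ω = 2πf = 232500 rad/s
X_C = 1/(ωC) = 3070 Ω
Parallel: admittances add. Y = 1/R + jωC
Y = (0.000183 + j0.000325) S
|Y| = 0.000373 S → |Z| = 1/|Y| = 2680 Ω, ∠Z = −∠Y = -60.6°
I = V/|Z| = 77.4/2680 = 28.9 mA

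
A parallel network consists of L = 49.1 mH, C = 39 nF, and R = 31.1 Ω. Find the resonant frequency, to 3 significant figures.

ω₀ = 1/√(LC) = 1/√(0.0491 × 3.9e-08) = 22850 rad/s
f₀ = ω₀/(2π) = 3.64 kHz

3.64 kHz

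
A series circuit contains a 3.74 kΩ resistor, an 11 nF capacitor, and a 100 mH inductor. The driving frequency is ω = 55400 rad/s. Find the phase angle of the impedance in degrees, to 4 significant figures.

X_L = ωL = 5540 Ω
X_C = 1/(ωC) = 1641 Ω
Net reactance X = X_L − X_C = 3899 Ω
Z = 3740 + j3899 Ω
|Z| = √(3740² + 3899²) = 5403 Ω
∠Z = arctan(3899/3740) = 46.19°

46.19°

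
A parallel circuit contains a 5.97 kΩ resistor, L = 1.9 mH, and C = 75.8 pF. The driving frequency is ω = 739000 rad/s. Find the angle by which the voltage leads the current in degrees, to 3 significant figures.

X_L = ωL = 1400 Ω
X_C = 1/(ωC) = 17900 Ω
Parallel: admittances add. Y = 1/R + 1/(jωL) + jωC
Y = (0.000168 − j0.000656) S
|Y| = 0.000677 S → |Z| = 1/|Y| = 1480 Ω, ∠Z = −∠Y = 75.7°

75.7°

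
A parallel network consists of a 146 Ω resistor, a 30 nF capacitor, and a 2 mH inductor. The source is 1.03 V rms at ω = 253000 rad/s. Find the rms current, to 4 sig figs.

9.122 mA

X_L = ωL = 506.0 Ω
X_C = 1/(ωC) = 131.8 Ω
Parallel: admittances add. Y = 1/R + 1/(jωL) + jωC
Y = (0.006849 + j0.005614) S
|Y| = 0.008856 S → |Z| = 1/|Y| = 112.9 Ω, ∠Z = −∠Y = -39.34°
I = V/|Z| = 1.03/112.9 = 9.122 mA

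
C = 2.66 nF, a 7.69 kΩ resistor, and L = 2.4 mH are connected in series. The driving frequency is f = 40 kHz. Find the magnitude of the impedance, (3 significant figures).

ω = 2πf = 251300 rad/s
X_L = ωL = 603 Ω
X_C = 1/(ωC) = 1500 Ω
Net reactance X = X_L − X_C = -893 Ω
Z = 7690 − j893 Ω
|Z| = √(7690² + 893²) = 7740 Ω

7740 Ω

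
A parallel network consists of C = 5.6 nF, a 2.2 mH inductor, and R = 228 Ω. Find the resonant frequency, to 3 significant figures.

ω₀ = 1/√(LC) = 1/√(0.0022 × 5.6e-09) = 284900 rad/s
f₀ = ω₀/(2π) = 45.3 kHz

45.3 kHz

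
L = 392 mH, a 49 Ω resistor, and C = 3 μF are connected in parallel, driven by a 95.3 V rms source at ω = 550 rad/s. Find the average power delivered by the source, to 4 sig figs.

185.3 W

X_L = ωL = 215.6 Ω
X_C = 1/(ωC) = 606.1 Ω
Parallel: admittances add. Y = 1/R + 1/(jωL) + jωC
Y = (0.02041 − j0.002988) S
|Y| = 0.02063 S → |Z| = 1/|Y| = 48.48 Ω, ∠Z = −∠Y = 8.330°
I = V/|Z| = 1.966 A
P = VI cos φ = 95.3 × 1.966 × cos(8.330°) = 185.3 W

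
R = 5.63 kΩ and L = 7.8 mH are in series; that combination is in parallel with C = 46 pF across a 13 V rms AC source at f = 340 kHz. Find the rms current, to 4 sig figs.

ω = 2πf = 2.136e+06 rad/s
X_L = ωL = 16660 Ω
X_C = 1/(ωC) = 10180 Ω
Branch 1 (R+jX_L): Z₁ = 5630 + j16660 Ω, |Z₁| = 17590 Ω
Branch 2 (−jX_C): Z₂ = −j10180 Ω
Parallel: Z = Z₁Z₂/(Z₁+Z₂), |Z| = 20840 Ω, ∠Z = -67.71°
I = V/|Z| = 13/20840 = 623.9 μA

623.9 μA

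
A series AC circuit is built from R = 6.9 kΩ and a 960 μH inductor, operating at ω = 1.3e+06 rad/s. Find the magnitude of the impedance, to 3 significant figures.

X_L = ωL = 1250 Ω
Z = 6900 + j1250 Ω
|Z| = √(6900² + 1250²) = 7010 Ω

7010 Ω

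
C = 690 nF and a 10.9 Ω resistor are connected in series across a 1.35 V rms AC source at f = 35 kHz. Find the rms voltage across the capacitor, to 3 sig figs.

0.698 V

ω = 2πf = 219900 rad/s
X_C = 1/(ωC) = 6.59 Ω
Z = 10.9 − j6.59 Ω
|Z| = √(10.9² + 6.59²) = 12.7 Ω
I = V/|Z| = 106 mA
V_C = I·|Z_C| = 0.106 × 6.59 = 0.698 V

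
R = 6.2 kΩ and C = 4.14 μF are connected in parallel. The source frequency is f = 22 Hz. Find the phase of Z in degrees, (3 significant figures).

ω = 2πf = 138.2 rad/s
X_C = 1/(ωC) = 1750 Ω
Parallel: admittances add. Y = 1/R + jωC
Y = (0.000161 + j0.000572) S
|Y| = 0.000595 S → |Z| = 1/|Y| = 1680 Ω, ∠Z = −∠Y = -74.3°

-74.3°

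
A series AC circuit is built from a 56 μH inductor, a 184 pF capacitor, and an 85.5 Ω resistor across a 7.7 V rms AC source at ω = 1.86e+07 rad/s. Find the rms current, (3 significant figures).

X_L = ωL = 1040 Ω
X_C = 1/(ωC) = 292 Ω
Net reactance X = X_L − X_C = 749 Ω
Z = 85.5 + j749 Ω
|Z| = √(85.5² + 749²) = 754 Ω
I = V/|Z| = 7.7/754 = 10.2 mA

10.2 mA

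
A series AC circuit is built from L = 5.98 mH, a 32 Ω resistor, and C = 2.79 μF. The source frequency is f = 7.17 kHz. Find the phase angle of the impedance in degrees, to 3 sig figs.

ω = 2πf = 45050 rad/s
X_L = ωL = 269 Ω
X_C = 1/(ωC) = 7.96 Ω
Net reactance X = X_L − X_C = 261 Ω
Z = 32.0 + j261 Ω
|Z| = √(32.0² + 261²) = 263 Ω
∠Z = arctan(261/32.0) = 83.0°

83.0°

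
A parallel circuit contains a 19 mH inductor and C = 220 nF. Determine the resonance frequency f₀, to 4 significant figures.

2.462 kHz

ω₀ = 1/√(LC) = 1/√(0.019 × 2.2e-07) = 15470 rad/s
f₀ = ω₀/(2π) = 2.462 kHz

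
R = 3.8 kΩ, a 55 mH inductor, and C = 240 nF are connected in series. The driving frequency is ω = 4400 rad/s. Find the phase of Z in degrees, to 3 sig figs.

-10.5°

X_L = ωL = 242 Ω
X_C = 1/(ωC) = 947 Ω
Net reactance X = X_L − X_C = -705 Ω
Z = 3800 − j705 Ω
|Z| = √(3800² + 705²) = 3860 Ω
∠Z = arctan(-705/3800) = -10.5°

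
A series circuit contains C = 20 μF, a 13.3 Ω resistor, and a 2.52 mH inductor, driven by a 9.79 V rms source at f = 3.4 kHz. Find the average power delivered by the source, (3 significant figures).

451 mW

ω = 2πf = 21360 rad/s
X_L = ωL = 53.8 Ω
X_C = 1/(ωC) = 2.34 Ω
Net reactance X = X_L − X_C = 51.5 Ω
Z = 13.3 + j51.5 Ω
|Z| = √(13.3² + 51.5²) = 53.2 Ω
∠Z = arctan(51.5/13.3) = 75.5°
I = V/|Z| = 184 mA
P = VI cos φ = 9.79 × 0.184 × cos(75.5°) = 451 mW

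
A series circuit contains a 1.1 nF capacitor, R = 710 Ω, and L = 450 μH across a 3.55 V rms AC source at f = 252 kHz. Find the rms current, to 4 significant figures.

4.908 mA

ω = 2πf = 1.583e+06 rad/s
X_L = ωL = 712.5 Ω
X_C = 1/(ωC) = 574.2 Ω
Net reactance X = X_L − X_C = 138.4 Ω
Z = 710.0 + j138.4 Ω
|Z| = √(710.0² + 138.4²) = 723.4 Ω
I = V/|Z| = 3.55/723.4 = 4.908 mA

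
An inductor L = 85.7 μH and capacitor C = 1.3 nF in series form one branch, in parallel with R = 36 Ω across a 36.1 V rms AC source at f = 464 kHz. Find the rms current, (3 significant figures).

ω = 2πf = 2.915e+06 rad/s
X_L = ωL = 250 Ω
X_C = 1/(ωC) = 264 Ω
Branch 1: Z₁ = R = 36.0 Ω
Branch 2 (series LC): Z₂ = j(X_L − X_C) = −j14.0 Ω
Parallel: Z = Z₁Z₂/(Z₁+Z₂), |Z| = 13.0 Ω, ∠Z = -68.7°
I = V/|Z| = 36.1/13.0 = 2.77 A

2.77 A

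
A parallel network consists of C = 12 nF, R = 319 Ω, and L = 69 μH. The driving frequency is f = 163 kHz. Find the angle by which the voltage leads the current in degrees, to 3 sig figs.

ω = 2πf = 1.024e+06 rad/s
X_L = ωL = 70.7 Ω
X_C = 1/(ωC) = 81.4 Ω
Parallel: admittances add. Y = 1/R + 1/(jωL) + jωC
Y = (0.00313 − j0.00186) S
|Y| = 0.00365 S → |Z| = 1/|Y| = 274 Ω, ∠Z = −∠Y = 30.7°

30.7°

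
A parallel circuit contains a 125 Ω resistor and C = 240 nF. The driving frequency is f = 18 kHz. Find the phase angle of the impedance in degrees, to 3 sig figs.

-73.6°

ω = 2πf = 113100 rad/s
X_C = 1/(ωC) = 36.8 Ω
Parallel: admittances add. Y = 1/R + jωC
Y = (0.00800 + j0.0271) S
|Y| = 0.0283 S → |Z| = 1/|Y| = 35.3 Ω, ∠Z = −∠Y = -73.6°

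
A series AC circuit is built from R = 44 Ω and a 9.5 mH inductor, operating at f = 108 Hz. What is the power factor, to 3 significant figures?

0.989

ω = 2πf = 678.6 rad/s
X_L = ωL = 6.45 Ω
Z = 44.0 + j6.45 Ω
|Z| = √(44.0² + 6.45²) = 44.5 Ω
∠Z = arctan(6.45/44.0) = 8.34°
cos φ = cos(8.34°) = 0.989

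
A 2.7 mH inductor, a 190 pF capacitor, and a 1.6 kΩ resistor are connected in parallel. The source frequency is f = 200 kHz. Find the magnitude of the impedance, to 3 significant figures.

ω = 2πf = 1.257e+06 rad/s
X_L = ωL = 3390 Ω
X_C = 1/(ωC) = 4190 Ω
Parallel: admittances add. Y = 1/R + 1/(jωL) + jωC
Y = (0.000625 − j5.6e-05) S
|Y| = 0.000628 S → |Z| = 1/|Y| = 1590 Ω, ∠Z = −∠Y = 5.12°

1590 Ω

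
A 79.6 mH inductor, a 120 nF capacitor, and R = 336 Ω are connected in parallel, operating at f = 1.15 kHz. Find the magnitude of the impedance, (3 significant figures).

ω = 2πf = 7226 rad/s
X_L = ωL = 575 Ω
X_C = 1/(ωC) = 1150 Ω
Parallel: admittances add. Y = 1/R + 1/(jωL) + jωC
Y = (0.00298 − j0.000872) S
|Y| = 0.00310 S → |Z| = 1/|Y| = 322 Ω, ∠Z = −∠Y = 16.3°

322 Ω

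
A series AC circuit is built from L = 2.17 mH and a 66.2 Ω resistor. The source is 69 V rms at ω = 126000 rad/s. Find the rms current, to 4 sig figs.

X_L = ωL = 273.4 Ω
Z = 66.20 + j273.4 Ω
|Z| = √(66.20² + 273.4²) = 281.3 Ω
I = V/|Z| = 69/281.3 = 245.3 mA

245.3 mA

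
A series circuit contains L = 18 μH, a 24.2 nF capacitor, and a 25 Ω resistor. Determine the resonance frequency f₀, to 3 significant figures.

241 kHz

ω₀ = 1/√(LC) = 1/√(1.8e-05 × 2.42e-08) = 1.515e+06 rad/s
f₀ = ω₀/(2π) = 241 kHz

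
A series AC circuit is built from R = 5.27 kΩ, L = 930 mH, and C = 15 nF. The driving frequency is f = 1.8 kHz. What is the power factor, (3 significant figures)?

ω = 2πf = 11310 rad/s
X_L = ωL = 10500 Ω
X_C = 1/(ωC) = 5890 Ω
Net reactance X = X_L − X_C = 4620 Ω
Z = 5270 + j4620 Ω
|Z| = √(5270² + 4620²) = 7010 Ω
∠Z = arctan(4620/5270) = 41.3°
cos φ = cos(41.3°) = 0.752

0.752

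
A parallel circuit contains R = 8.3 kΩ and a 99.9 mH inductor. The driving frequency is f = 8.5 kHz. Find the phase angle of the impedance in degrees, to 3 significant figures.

ω = 2πf = 53410 rad/s
X_L = ωL = 5340 Ω
Parallel: admittances add. Y = 1/R + 1/(jωL)
Y = (0.000120 − j0.000187) S
|Y| = 0.000223 S → |Z| = 1/|Y| = 4490 Ω, ∠Z = −∠Y = 57.3°

57.3°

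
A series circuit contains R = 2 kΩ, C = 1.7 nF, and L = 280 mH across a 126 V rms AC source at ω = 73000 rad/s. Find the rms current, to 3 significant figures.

10.0 mA

X_L = ωL = 20400 Ω
X_C = 1/(ωC) = 8060 Ω
Net reactance X = X_L − X_C = 12400 Ω
Z = 2000 + j12400 Ω
|Z| = √(2000² + 12400²) = 12500 Ω
I = V/|Z| = 126/12500 = 10.0 mA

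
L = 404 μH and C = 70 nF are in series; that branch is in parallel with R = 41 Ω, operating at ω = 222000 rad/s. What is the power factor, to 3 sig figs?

X_L = ωL = 89.7 Ω
X_C = 1/(ωC) = 64.4 Ω
Branch 1: Z₁ = R = 41.0 Ω
Branch 2 (series LC): Z₂ = j(X_L − X_C) = j25.3 Ω
Parallel: Z = Z₁Z₂/(Z₁+Z₂), |Z| = 21.6 Ω, ∠Z = 58.3°
cos φ = cos(58.3°) = 0.526

0.526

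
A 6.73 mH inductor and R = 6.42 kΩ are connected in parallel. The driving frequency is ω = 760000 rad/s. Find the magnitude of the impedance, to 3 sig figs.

X_L = ωL = 5110 Ω
Parallel: admittances add. Y = 1/R + 1/(jωL)
Y = (0.000156 − j0.000196) S
|Y| = 0.000250 S → |Z| = 1/|Y| = 4000 Ω, ∠Z = −∠Y = 51.5°

4000 Ω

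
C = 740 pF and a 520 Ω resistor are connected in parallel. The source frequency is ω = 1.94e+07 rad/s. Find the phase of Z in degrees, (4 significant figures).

X_C = 1/(ωC) = 69.66 Ω
Parallel: admittances add. Y = 1/R + jωC
Y = (0.001923 + j0.01436) S
|Y| = 0.01448 S → |Z| = 1/|Y| = 69.04 Ω, ∠Z = −∠Y = -82.37°

-82.37°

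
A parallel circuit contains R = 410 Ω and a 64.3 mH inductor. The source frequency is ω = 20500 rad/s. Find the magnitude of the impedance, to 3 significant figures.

391 Ω

X_L = ωL = 1320 Ω
Parallel: admittances add. Y = 1/R + 1/(jωL)
Y = (0.00244 − j0.000759) S
|Y| = 0.00255 S → |Z| = 1/|Y| = 391 Ω, ∠Z = −∠Y = 17.3°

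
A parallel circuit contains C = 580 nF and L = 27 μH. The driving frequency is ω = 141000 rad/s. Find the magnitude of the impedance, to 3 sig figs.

5.53 Ω

X_L = ωL = 3.81 Ω
X_C = 1/(ωC) = 12.2 Ω
Parallel: admittances add. Y = 1/(jωL) + jωC
Y = (0 − j0.181) S
|Y| = 0.181 S → |Z| = 1/|Y| = 5.53 Ω, ∠Z = −∠Y = 90.0°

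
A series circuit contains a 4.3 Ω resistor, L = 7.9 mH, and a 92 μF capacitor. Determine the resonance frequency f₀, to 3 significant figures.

ω₀ = 1/√(LC) = 1/√(0.0079 × 9.2e-05) = 1173 rad/s
f₀ = ω₀/(2π) = 187 Hz

187 Hz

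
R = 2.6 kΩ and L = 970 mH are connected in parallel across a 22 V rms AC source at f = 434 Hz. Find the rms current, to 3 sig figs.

11.9 mA

ω = 2πf = 2727 rad/s
X_L = ωL = 2650 Ω
Parallel: admittances add. Y = 1/R + 1/(jωL)
Y = (0.000385 − j0.000378) S
|Y| = 0.000539 S → |Z| = 1/|Y| = 1850 Ω, ∠Z = −∠Y = 44.5°
I = V/|Z| = 22/1850 = 11.9 mA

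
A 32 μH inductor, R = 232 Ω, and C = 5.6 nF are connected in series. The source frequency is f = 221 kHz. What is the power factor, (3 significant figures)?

ω = 2πf = 1.389e+06 rad/s
X_L = ωL = 44.4 Ω
X_C = 1/(ωC) = 129 Ω
Net reactance X = X_L − X_C = -84.2 Ω
Z = 232 − j84.2 Ω
|Z| = √(232² + 84.2²) = 247 Ω
∠Z = arctan(-84.2/232) = -19.9°
cos φ = cos(-19.9°) = 0.940

0.940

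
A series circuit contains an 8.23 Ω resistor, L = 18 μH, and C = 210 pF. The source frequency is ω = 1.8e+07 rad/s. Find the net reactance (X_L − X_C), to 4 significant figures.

59.45 Ω

X_L = ωL = 324.0 Ω
X_C = 1/(ωC) = 264.6 Ω
X = 324.0 − 264.6 = 59.45 Ω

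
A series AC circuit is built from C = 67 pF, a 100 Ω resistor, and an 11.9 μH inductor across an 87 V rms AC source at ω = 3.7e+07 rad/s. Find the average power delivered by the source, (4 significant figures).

66.61 W

X_L = ωL = 440.3 Ω
X_C = 1/(ωC) = 403.4 Ω
Net reactance X = X_L − X_C = 36.91 Ω
Z = 100.0 + j36.91 Ω
|Z| = √(100.0² + 36.91²) = 106.6 Ω
∠Z = arctan(36.91/100.0) = 20.26°
I = V/|Z| = 816.2 mA
P = VI cos φ = 87 × 0.8162 × cos(20.26°) = 66.61 W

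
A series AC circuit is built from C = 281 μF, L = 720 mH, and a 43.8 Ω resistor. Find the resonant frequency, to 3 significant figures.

ω₀ = 1/√(LC) = 1/√(0.72 × 0.000281) = 70.30 rad/s
f₀ = ω₀/(2π) = 11.2 Hz

11.2 Hz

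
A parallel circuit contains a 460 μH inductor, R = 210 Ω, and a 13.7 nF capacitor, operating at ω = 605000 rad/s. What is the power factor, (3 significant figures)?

X_L = ωL = 278 Ω
X_C = 1/(ωC) = 121 Ω
Parallel: admittances add. Y = 1/R + 1/(jωL) + jωC
Y = (0.00476 + j0.00470) S
|Y| = 0.00669 S → |Z| = 1/|Y| = 150 Ω, ∠Z = −∠Y = -44.6°
cos φ = cos(-44.6°) = 0.712

0.712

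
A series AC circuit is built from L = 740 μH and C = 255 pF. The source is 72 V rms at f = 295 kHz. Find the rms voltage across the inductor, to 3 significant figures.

ω = 2πf = 1.854e+06 rad/s
X_L = ωL = 1370 Ω
X_C = 1/(ωC) = 2120 Ω
Net reactance X = X_L − X_C = -744 Ω
Z = − j744 Ω
|Z| = √(0² + 744²) = 744 Ω
I = V/|Z| = 96.8 mA
V_L = I·|Z_L| = 0.0968 × 1370 = 133 V

133 V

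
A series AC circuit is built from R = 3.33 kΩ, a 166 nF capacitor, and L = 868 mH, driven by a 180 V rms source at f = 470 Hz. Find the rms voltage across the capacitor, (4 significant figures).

ω = 2πf = 2953 rad/s
X_L = ωL = 2563 Ω
X_C = 1/(ωC) = 2040 Ω
Net reactance X = X_L − X_C = 523.4 Ω
Z = 3330 + j523.4 Ω
|Z| = √(3330² + 523.4²) = 3371 Ω
I = V/|Z| = 53.40 mA
V_C = I·|Z_C| = 0.05340 × 2040 = 108.9 V

108.9 V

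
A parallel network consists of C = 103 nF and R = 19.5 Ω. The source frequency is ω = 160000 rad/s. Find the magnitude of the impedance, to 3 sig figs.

18.6 Ω

X_C = 1/(ωC) = 60.7 Ω
Parallel: admittances add. Y = 1/R + jωC
Y = (0.0513 + j0.0165) S
|Y| = 0.0539 S → |Z| = 1/|Y| = 18.6 Ω, ∠Z = −∠Y = -17.8°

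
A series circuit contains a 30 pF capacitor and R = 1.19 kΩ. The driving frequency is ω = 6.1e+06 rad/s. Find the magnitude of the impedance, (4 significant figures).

X_C = 1/(ωC) = 5464 Ω
Z = 1190 − j5464 Ω
|Z| = √(1190² + 5464²) = 5593 Ω

5593 Ω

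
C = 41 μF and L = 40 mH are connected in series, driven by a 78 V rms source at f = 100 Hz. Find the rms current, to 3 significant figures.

5.70 A

ω = 2πf = 628.3 rad/s
X_L = ωL = 25.1 Ω
X_C = 1/(ωC) = 38.8 Ω
Net reactance X = X_L − X_C = -13.7 Ω
Z = − j13.7 Ω
|Z| = √(0² + 13.7²) = 13.7 Ω
I = V/|Z| = 78/13.7 = 5.70 A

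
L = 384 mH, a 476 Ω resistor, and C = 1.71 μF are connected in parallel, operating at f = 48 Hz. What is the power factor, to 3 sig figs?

ω = 2πf = 301.6 rad/s
X_L = ωL = 116 Ω
X_C = 1/(ωC) = 1940 Ω
Parallel: admittances add. Y = 1/R + 1/(jωL) + jωC
Y = (0.00210 − j0.00812) S
|Y| = 0.00839 S → |Z| = 1/|Y| = 119 Ω, ∠Z = −∠Y = 75.5°
cos φ = cos(75.5°) = 0.251

0.251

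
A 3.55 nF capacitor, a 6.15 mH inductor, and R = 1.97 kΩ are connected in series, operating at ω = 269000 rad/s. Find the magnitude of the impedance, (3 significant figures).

X_L = ωL = 1650 Ω
X_C = 1/(ωC) = 1050 Ω
Net reactance X = X_L − X_C = 607 Ω
Z = 1970 + j607 Ω
|Z| = √(1970² + 607²) = 2060 Ω

2060 Ω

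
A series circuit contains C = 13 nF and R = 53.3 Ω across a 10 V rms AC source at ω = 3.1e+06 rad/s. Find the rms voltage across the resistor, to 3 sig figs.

9.07 V

X_C = 1/(ωC) = 24.8 Ω
Z = 53.3 − j24.8 Ω
|Z| = √(53.3² + 24.8²) = 58.8 Ω
I = V/|Z| = 170 mA
V_R = I·|Z_R| = 0.170 × 53.3 = 9.07 V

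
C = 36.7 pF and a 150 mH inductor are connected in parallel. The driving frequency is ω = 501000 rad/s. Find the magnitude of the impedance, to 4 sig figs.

196900 Ω

X_L = ωL = 75150 Ω
X_C = 1/(ωC) = 54390 Ω
Parallel: admittances add. Y = 1/(jωL) + jωC
Y = (0 + j5.08e-06) S
|Y| = 5.08e-06 S → |Z| = 1/|Y| = 196900 Ω, ∠Z = −∠Y = -90.00°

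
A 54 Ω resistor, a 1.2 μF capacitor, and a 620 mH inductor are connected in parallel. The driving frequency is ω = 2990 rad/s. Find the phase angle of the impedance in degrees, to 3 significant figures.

-9.35°

X_L = ωL = 1850 Ω
X_C = 1/(ωC) = 279 Ω
Parallel: admittances add. Y = 1/R + 1/(jωL) + jωC
Y = (0.0185 + j0.00305) S
|Y| = 0.0188 S → |Z| = 1/|Y| = 53.3 Ω, ∠Z = −∠Y = -9.35°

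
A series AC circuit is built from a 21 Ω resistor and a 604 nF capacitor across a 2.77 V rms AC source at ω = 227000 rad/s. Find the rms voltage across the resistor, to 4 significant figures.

2.617 V

X_C = 1/(ωC) = 7.294 Ω
Z = 21.00 − j7.294 Ω
|Z| = √(21.00² + 7.294²) = 22.23 Ω
I = V/|Z| = 124.6 mA
V_R = I·|Z_R| = 0.1246 × 21.00 = 2.617 V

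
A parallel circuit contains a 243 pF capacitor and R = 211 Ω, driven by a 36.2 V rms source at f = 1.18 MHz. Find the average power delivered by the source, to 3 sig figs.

6.21 W

ω = 2πf = 7.414e+06 rad/s
X_C = 1/(ωC) = 555 Ω
Parallel: admittances add. Y = 1/R + jωC
Y = (0.00474 + j0.00180) S
|Y| = 0.00507 S → |Z| = 1/|Y| = 197 Ω, ∠Z = −∠Y = -20.8°
I = V/|Z| = 184 mA
P = VI cos φ = 36.2 × 0.184 × cos(-20.8°) = 6.21 W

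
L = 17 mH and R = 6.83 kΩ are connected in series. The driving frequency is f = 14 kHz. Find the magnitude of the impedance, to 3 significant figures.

6990 Ω

ω = 2πf = 87960 rad/s
X_L = ωL = 1500 Ω
Z = 6830 + j1500 Ω
|Z| = √(6830² + 1500²) = 6990 Ω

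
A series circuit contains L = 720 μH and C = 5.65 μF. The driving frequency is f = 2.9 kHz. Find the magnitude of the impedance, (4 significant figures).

ω = 2πf = 18220 rad/s
X_L = ωL = 13.12 Ω
X_C = 1/(ωC) = 9.713 Ω
Net reactance X = X_L − X_C = 3.406 Ω
Z = j3.406 Ω
|Z| = √(0² + 3.406²) = 3.406 Ω

3.406 Ω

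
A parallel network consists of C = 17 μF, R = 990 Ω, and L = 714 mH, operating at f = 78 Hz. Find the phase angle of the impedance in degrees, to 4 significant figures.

-79.54°

ω = 2πf = 490.1 rad/s
X_L = ωL = 349.9 Ω
X_C = 1/(ωC) = 120.0 Ω
Parallel: admittances add. Y = 1/R + 1/(jωL) + jωC
Y = (0.001010 + j0.005474) S
|Y| = 0.005566 S → |Z| = 1/|Y| = 179.7 Ω, ∠Z = −∠Y = -79.54°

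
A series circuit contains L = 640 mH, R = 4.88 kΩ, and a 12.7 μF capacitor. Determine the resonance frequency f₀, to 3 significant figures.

ω₀ = 1/√(LC) = 1/√(0.64 × 1.27e-05) = 350.8 rad/s
f₀ = ω₀/(2π) = 55.8 Hz

55.8 Hz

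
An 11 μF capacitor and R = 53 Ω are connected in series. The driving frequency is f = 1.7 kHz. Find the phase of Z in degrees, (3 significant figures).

ω = 2πf = 10680 rad/s
X_C = 1/(ωC) = 8.51 Ω
Z = 53.0 − j8.51 Ω
|Z| = √(53.0² + 8.51²) = 53.7 Ω
∠Z = arctan(-8.51/53.0) = -9.12°

-9.12°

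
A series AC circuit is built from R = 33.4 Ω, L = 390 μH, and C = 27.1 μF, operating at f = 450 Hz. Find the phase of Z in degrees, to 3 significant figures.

ω = 2πf = 2827 rad/s
X_L = ωL = 1.10 Ω
X_C = 1/(ωC) = 13.1 Ω
Net reactance X = X_L − X_C = -11.9 Ω
Z = 33.4 − j11.9 Ω
|Z| = √(33.4² + 11.9²) = 35.5 Ω
∠Z = arctan(-11.9/33.4) = -19.7°

-19.7°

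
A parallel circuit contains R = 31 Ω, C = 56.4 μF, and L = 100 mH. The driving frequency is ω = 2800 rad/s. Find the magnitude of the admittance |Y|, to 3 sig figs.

X_L = ωL = 280 Ω
X_C = 1/(ωC) = 6.33 Ω
Parallel: admittances add. Y = 1/R + 1/(jωL) + jωC
Y = (0.0323 + j0.154) S
|Y| = 0.158 S → |Z| = 1/|Y| = 6.34 Ω, ∠Z = −∠Y = -78.2°

158 mS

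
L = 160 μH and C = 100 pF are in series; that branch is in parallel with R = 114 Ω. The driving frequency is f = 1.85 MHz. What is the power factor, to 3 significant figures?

ω = 2πf = 1.162e+07 rad/s
X_L = ωL = 1860 Ω
X_C = 1/(ωC) = 860 Ω
Branch 1: Z₁ = R = 114 Ω
Branch 2 (series LC): Z₂ = j(X_L − X_C) = j1000 Ω
Parallel: Z = Z₁Z₂/(Z₁+Z₂), |Z| = 113 Ω, ∠Z = 6.51°
cos φ = cos(6.51°) = 0.994

0.994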